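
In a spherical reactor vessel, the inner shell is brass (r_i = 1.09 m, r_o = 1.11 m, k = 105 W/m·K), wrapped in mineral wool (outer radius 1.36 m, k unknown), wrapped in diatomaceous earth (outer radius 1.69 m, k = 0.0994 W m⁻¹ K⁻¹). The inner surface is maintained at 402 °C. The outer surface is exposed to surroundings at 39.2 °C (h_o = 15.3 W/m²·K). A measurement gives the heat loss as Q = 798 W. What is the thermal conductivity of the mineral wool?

k = 0.0390 W/m·K

ΣR = ΔT/Q = |402 − 39.2|/798 = 0.4546 K/W
Known resistances:
  R_brass = (1/1.09 − 1/1.11)/(4πk) = 0.01653/(4π·105) = 1.253×10^-5 K/W
  R_diatomaceous earth = (1/1.36 − 1/1.69)/(4πk) = 0.1436/(4π·0.0994) = 0.1149 K/W
  R_conv,out = 1/(4πr²h) = 1/(4π·1.69²·15.3) = 0.001821 K/W
R_mineral wool = ΣR − ΣR_known = 0.4546 − 0.1167 = 0.3379 K/W
(1/r₁−1/r₂)/(4πk) = 0.3379 ⇒ k = 0.1656/(4π·0.3379) = 0.0390 W/m·K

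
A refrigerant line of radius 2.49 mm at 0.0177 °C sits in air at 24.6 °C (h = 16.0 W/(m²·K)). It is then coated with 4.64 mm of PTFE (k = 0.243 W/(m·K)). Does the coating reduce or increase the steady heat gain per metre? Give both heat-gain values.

increases: 6.15 → 11.8 W/m

Critical radius for a cylinder: r_cr = k/h = 0.0152 m = 1.52 cm.
Outer radius after coating: r₂ = 0.00249 + 0.00464 = 0.00713 m.
Since r₁ < r_cr and r₂ ≤ r_cr, the coating moves toward the maximum at r_cr — heat gain rises.
Bare: R = 1/(2πr₁h) = 3.995 m·K/W; Q = 24.5823/3.995 = 6.15 W/m.
Coated: R = R_cond + R_conv = 2.084 m·K/W; Q = 24.5823/2.084 = 11.8 W/m.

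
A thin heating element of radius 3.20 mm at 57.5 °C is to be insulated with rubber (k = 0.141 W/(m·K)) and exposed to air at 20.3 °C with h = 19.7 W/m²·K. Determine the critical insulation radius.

For a cylinder, r_cr = k_ins/h = 0.141/19.7 = 0.00716 m = 0.716 cm

r_cr = 0.716 cm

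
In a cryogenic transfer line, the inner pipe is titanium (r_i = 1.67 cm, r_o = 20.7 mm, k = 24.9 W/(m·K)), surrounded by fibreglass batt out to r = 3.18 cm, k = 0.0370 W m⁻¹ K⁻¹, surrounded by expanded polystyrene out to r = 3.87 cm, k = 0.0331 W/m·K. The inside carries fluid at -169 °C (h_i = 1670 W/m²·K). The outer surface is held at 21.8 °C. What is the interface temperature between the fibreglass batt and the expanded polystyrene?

T = -42.6 °C

Series thermal resistances, inner to outer:
  R'_conv,in = 1/(2πr h) = 1/(2π·0.0167·1670) = 0.005707 m·K/W
  R'_titanium = ln(0.0207/0.0167)/(2πk) = 0.2147/(2π·24.9) = 0.001372 m·K/W
  R'_fibreglass batt = ln(0.0318/0.0207)/(2πk) = 0.4293/(2π·0.0370) = 1.847 m·K/W
  R'_expanded polystyrene = ln(0.0387/0.0318)/(2πk) = 0.1964/(2π·0.0331) = 0.9442 m·K/W
ΣR = 0.005707 + 0.001372 + 1.847 + 0.9442 = 2.798 m·K/W
Q' = ΔT/ΣR = (-169 °C − 21.8 °C)/2.798 = -68.19 W/m
From the inner boundary to the fibreglass batt/expanded polystyrene interface, ΣR_partial = 1.854 m·K/W.
T_interface = T_in − Q'·ΣR_partial = -169 °C − (-68.19)(1.854) = -42.6 °C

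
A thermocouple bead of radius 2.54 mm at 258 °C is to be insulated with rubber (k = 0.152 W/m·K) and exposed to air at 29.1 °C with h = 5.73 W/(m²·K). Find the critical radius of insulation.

r_cr = 5.31 cm

For a sphere, r_cr = 2k_ins/h = 2·0.152/5.73 = 0.0531 m = 5.31 cm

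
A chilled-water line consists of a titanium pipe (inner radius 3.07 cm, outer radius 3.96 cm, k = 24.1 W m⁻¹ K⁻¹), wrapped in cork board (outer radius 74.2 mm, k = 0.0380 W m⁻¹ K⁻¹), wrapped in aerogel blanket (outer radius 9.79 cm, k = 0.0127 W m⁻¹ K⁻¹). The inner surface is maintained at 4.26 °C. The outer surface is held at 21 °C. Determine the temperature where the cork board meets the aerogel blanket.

Treat each layer as a resistance in series:
  R'_titanium = ln(0.0396/0.0307)/(2πk) = 0.2546/(2π·24.1) = 0.001681 m·K/W
  R'_cork board = ln(0.0742/0.0396)/(2πk) = 0.6279/(2π·0.0380) = 2.630 m·K/W
  R'_aerogel blanket = ln(0.0979/0.0742)/(2πk) = 0.2772/(2π·0.0127) = 3.474 m·K/W
ΣR = 0.001681 + 2.630 + 3.474 = 6.106 m·K/W
Q' = ΔT/ΣR = (4.26 °C − 21 °C)/6.106 = -2.742 W/m
From the inner boundary to the cork board/aerogel blanket interface, ΣR_partial = 2.632 m·K/W.
T_interface = T_in − Q'·ΣR_partial = 4.26 °C − (-2.742)(2.632) = 11.5 °C

T = 11.5 °C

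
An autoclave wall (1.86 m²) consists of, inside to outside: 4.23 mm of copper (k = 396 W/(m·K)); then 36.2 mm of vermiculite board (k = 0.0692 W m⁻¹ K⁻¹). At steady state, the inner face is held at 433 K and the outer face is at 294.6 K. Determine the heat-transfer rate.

Treat each layer as a resistance in series:
  R_copper = L/(kA) = 0.00423/(396·1.86) = 5.743×10^-6 K/W
  R_vermiculite board = L/(kA) = 0.0362/(0.0692·1.86) = 0.2812 K/W
ΣR = 5.743×10^-6 + 0.2812 = 0.2812 K/W
Q = ΔT/ΣR = (433 K − 294.6 K)/0.2812 = 492 W

Q = 492 W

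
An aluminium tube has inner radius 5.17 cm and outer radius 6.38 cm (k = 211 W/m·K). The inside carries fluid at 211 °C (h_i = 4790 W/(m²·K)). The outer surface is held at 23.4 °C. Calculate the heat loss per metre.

Q' = 2.34×10^5 W/m

Series thermal resistances, inner to outer:
  R'_conv,in = 1/(2πr h) = 1/(2π·0.0517·4790) = 6.427×10^-4 m·K/W
  R'_aluminium = ln(0.0638/0.0517)/(2πk) = 0.2103/(2π·211) = 1.586×10^-4 m·K/W
ΣR = 6.427×10^-4 + 1.586×10^-4 = 8.013×10^-4 m·K/W
Q' = ΔT/ΣR = (211 °C − 23.4 °C)/8.013×10^-4 = 2.34×10^5 W/m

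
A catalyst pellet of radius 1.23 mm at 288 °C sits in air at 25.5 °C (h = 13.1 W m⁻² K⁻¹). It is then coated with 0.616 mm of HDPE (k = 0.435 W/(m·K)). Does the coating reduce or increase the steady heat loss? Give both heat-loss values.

Critical radius for a sphere: r_cr = 2k/h = 0.0664 m = 6.64 cm.
Outer radius after coating: r₂ = 0.00123 + 6.16×10^-4 = 0.001846 m.
Since r₁ < r_cr and r₂ ≤ r_cr, the coating moves toward the maximum at r_cr — heat loss rises.
Bare: R = 1/(4πr₁²h) = 4015 K/W; Q = 262.5/4015 = 0.0654 W.
Coated: R = R_cond + R_conv = 1832 K/W; Q = 262.5/1832 = 0.143 W.

increases: 0.0654 → 0.143 W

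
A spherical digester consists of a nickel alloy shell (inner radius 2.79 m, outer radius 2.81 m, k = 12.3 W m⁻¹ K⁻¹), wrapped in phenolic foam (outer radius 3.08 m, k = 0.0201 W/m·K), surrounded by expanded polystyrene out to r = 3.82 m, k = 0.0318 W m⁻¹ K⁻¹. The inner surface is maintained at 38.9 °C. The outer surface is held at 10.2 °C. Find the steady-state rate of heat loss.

Q = 102 W

Treat each layer as a resistance in series:
  R_nickel alloy = (1/2.79 − 1/2.81)/(4πk) = 0.002551/(4π·12.3) = 1.650×10^-5 K/W
  R_phenolic foam = (1/2.81 − 1/3.08)/(4πk) = 0.03120/(4π·0.0201) = 0.1235 K/W
  R_expanded polystyrene = (1/3.08 − 1/3.82)/(4πk) = 0.06290/(4π·0.0318) = 0.1574 K/W
ΣR = 1.650×10^-5 + 0.1235 + 0.1574 = 0.2809 K/W
Q = ΔT/ΣR = (38.9 °C − 10.2 °C)/0.2809 = 102 W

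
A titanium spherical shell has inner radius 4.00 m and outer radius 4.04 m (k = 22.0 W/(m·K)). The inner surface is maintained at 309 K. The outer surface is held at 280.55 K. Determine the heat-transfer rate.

Q = 3.18×10^6 W

Q = 4πk·ΔT/(1/r₁ − 1/r₂) = 4π × 22.0 × 28.45 / (1/4.00 − 1/4.04) = 3.18×10^6 W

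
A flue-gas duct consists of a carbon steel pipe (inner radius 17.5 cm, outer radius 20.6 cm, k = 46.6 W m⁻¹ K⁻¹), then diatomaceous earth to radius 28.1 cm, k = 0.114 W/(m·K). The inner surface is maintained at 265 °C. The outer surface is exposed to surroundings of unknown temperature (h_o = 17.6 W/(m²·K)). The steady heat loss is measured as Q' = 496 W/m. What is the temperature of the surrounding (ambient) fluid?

T_out = 33.8 °C

Sum the resistances:
  R'_carbon steel = ln(0.206/0.175)/(2πk) = 0.1631/(2π·46.6) = 5.570×10^-4 m·K/W
  R'_diatomaceous earth = ln(0.281/0.206)/(2πk) = 0.3105/(2π·0.114) = 0.4335 m·K/W
  R'_conv,out = 1/(2πr h) = 1/(2π·0.281·17.6) = 0.03218 m·K/W
ΣR = 0.4662 m·K/W
ΔT = Q'·ΣR = 496 × 0.4662 = 231.2 K
Heat flows outward, so T_out = T_in − ΔT = 265 − 231.2 = 33.8 °C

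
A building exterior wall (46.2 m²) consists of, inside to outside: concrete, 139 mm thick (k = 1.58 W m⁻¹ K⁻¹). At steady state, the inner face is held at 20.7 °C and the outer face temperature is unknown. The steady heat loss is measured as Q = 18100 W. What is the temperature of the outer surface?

Sum the resistances:
  R_concrete = L/(kA) = 0.139/(1.58·46.2) = 0.001904 K/W
ΣR = 0.001904 K/W
ΔT = Q·ΣR = 18100 × 0.001904 = 34.46 K
Heat flows outward, so T_out = T_in − ΔT = 20.7 − 34.46 = -13.8 °C

T_out = -13.8 °C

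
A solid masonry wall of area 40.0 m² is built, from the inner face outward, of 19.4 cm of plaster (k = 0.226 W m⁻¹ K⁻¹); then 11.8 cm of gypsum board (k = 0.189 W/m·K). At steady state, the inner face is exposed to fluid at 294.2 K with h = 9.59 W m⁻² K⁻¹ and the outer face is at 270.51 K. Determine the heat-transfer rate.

Series thermal resistances, inner to outer:
  R_conv,in = 1/(hA) = 1/(9.59·40.0) = 0.002607 K/W
  R_plaster = L/(kA) = 0.194/(0.226·40.0) = 0.02146 K/W
  R_gypsum board = L/(kA) = 0.118/(0.189·40.0) = 0.01561 K/W
ΣR = 0.002607 + 0.02146 + 0.01561 = 0.03968 K/W
Q = ΔT/ΣR = (294.2 K − 270.51 K)/0.03968 = 597 W

Q = 597 W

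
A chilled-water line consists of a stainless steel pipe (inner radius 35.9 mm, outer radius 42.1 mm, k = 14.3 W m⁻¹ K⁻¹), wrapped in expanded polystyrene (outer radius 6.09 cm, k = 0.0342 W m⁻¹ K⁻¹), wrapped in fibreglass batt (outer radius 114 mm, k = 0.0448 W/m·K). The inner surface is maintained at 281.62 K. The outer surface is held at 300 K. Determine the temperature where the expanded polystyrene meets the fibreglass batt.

Treat each layer as a resistance in series:
  R'_stainless steel = ln(0.0421/0.0359)/(2πk) = 0.1593/(2π·14.3) = 0.001773 m·K/W
  R'_expanded polystyrene = ln(0.0609/0.0421)/(2πk) = 0.3692/(2π·0.0342) = 1.718 m·K/W
  R'_fibreglass batt = ln(0.114/0.0609)/(2πk) = 0.6270/(2π·0.0448) = 2.227 m·K/W
ΣR = 0.001773 + 1.718 + 2.227 = 3.947 m·K/W
Q' = ΔT/ΣR = (281.62 K − 300 K)/3.947 = -4.657 W/m
From the inner boundary to the expanded polystyrene/fibreglass batt interface, ΣR_partial = 1.720 m·K/W.
T_interface = T_in − Q'·ΣR_partial = 281.62 K − (-4.657)(1.720) = 289.6 K

T = 289.6 K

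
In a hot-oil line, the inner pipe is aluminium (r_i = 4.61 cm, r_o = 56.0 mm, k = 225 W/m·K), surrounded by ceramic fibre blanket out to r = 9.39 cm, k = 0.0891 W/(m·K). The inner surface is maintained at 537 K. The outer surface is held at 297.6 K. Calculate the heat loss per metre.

Series thermal resistances, inner to outer:
  R'_aluminium = ln(0.0560/0.0461)/(2πk) = 0.1945/(2π·225) = 1.376×10^-4 m·K/W
  R'_ceramic fibre blanket = ln(0.0939/0.0560)/(2πk) = 0.5169/(2π·0.0891) = 0.9233 m·K/W
ΣR = 1.376×10^-4 + 0.9233 = 0.9234 m·K/W
Q' = ΔT/ΣR = (537 K − 297.6 K)/0.9234 = 259 W/m

Q' = 259 W/m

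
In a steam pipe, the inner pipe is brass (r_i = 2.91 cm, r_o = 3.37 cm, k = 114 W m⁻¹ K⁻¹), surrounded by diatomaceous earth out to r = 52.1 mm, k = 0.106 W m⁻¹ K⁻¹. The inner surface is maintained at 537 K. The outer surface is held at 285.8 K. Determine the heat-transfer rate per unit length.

Resistance network (inner→outer):
  R'_brass = ln(0.0337/0.0291)/(2πk) = 0.1468/(2π·114) = 2.049×10^-4 m·K/W
  R'_diatomaceous earth = ln(0.0521/0.0337)/(2πk) = 0.4357/(2π·0.106) = 0.6541 m·K/W
ΣR = 2.049×10^-4 + 0.6541 = 0.6543 m·K/W
Q' = ΔT/ΣR = (537 K − 285.8 K)/0.6543 = 384 W/m

Q' = 384 W/m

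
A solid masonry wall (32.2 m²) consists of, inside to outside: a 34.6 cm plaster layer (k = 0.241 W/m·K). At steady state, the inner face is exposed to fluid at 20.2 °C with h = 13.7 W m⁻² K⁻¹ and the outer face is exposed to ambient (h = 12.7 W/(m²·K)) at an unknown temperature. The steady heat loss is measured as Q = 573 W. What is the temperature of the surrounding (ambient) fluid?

Series resistances:
  R_conv,in = 1/(hA) = 1/(13.7·32.2) = 0.002267 K/W
  R_plaster = L/(kA) = 0.346/(0.241·32.2) = 0.04459 K/W
  R_conv,out = 1/(hA) = 1/(12.7·32.2) = 0.002445 K/W
ΣR = 0.04930 K/W
ΔT = Q·ΣR = 573 × 0.04930 = 28.25 K
Heat flows outward, so T_out = T_in − ΔT = 20.2 − 28.25 = -8.05 °C

T_out = -8.05 °C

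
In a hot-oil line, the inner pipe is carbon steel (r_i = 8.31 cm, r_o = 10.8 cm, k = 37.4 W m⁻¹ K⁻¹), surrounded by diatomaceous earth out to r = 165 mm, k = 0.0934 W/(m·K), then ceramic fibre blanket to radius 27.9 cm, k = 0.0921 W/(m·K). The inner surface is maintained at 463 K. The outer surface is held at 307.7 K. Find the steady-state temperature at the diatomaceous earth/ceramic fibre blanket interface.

Series thermal resistances, inner to outer:
  R'_carbon steel = ln(0.108/0.0831)/(2πk) = 0.2621/(2π·37.4) = 0.001115 m·K/W
  R'_diatomaceous earth = ln(0.165/0.108)/(2πk) = 0.4238/(2π·0.0934) = 0.7222 m·K/W
  R'_ceramic fibre blanket = ln(0.279/0.165)/(2πk) = 0.5253/(2π·0.0921) = 0.9077 m·K/W
ΣR = 0.001115 + 0.7222 + 0.9077 = 1.631 m·K/W
Q' = ΔT/ΣR = (463 K − 307.7 K)/1.631 = 95.22 W/m
From the inner boundary to the diatomaceous earth/ceramic fibre blanket interface, ΣR_partial = 0.7233 m·K/W.
T_interface = T_in − Q'·ΣR_partial = 463 K − (95.22)(0.7233) = 394 K

T = 394 K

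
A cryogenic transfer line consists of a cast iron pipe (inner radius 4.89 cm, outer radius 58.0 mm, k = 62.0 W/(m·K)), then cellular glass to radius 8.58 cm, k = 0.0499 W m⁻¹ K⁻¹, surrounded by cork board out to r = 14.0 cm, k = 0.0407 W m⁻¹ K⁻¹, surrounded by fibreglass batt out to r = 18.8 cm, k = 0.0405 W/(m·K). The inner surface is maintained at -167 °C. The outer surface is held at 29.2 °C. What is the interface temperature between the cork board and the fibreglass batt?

Resistance network (inner→outer):
  R'_cast iron = ln(0.0580/0.0489)/(2πk) = 0.1707/(2π·62.0) = 4.381×10^-4 m·K/W
  R'_cellular glass = ln(0.0858/0.0580)/(2πk) = 0.3916/(2π·0.0499) = 1.249 m·K/W
  R'_cork board = ln(0.140/0.0858)/(2πk) = 0.4896/(2π·0.0407) = 1.915 m·K/W
  R'_fibreglass batt = ln(0.188/0.140)/(2πk) = 0.2948/(2π·0.0405) = 1.158 m·K/W
ΣR = 4.381×10^-4 + 1.249 + 1.915 + 1.158 = 4.322 m·K/W
Q' = ΔT/ΣR = (-167 °C − 29.2 °C)/4.322 = -45.40 W/m
From the inner boundary to the cork board/fibreglass batt interface, ΣR_partial = 3.164 m·K/W.
T_interface = T_in − Q'·ΣR_partial = -167 °C − (-45.40)(3.164) = -23.4 °C

T = -23.4 °C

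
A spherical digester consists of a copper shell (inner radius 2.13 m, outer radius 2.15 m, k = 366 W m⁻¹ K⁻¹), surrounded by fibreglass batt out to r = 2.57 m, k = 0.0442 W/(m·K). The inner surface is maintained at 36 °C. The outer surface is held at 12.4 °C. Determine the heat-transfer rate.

Q = 172 W

Series thermal resistances, inner to outer:
  R_copper = (1/2.13 − 1/2.15)/(4πk) = 0.004367/(4π·366) = 9.496×10^-7 K/W
  R_fibreglass batt = (1/2.15 − 1/2.57)/(4πk) = 0.07601/(4π·0.0442) = 0.1369 K/W
ΣR = 9.496×10^-7 + 0.1369 = 0.1369 K/W
Q = ΔT/ΣR = (36 °C − 12.4 °C)/0.1369 = 172 W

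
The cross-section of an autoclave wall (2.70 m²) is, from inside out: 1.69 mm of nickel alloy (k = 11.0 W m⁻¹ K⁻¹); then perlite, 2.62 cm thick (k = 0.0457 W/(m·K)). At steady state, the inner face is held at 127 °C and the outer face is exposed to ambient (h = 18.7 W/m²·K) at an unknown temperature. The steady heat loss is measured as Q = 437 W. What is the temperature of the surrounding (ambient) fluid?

Series resistances:
  R_nickel alloy = L/(kA) = 0.00169/(11.0·2.70) = 5.690×10^-5 K/W
  R_perlite = L/(kA) = 0.0262/(0.0457·2.70) = 0.2123 K/W
  R_conv,out = 1/(hA) = 1/(18.7·2.70) = 0.01981 K/W
ΣR = 0.2322 K/W
ΔT = Q·ΣR = 437 × 0.2322 = 101.5 K
Heat flows outward, so T_out = T_in − ΔT = 127 − 101.5 = 25.5 °C

T_out = 25.5 °C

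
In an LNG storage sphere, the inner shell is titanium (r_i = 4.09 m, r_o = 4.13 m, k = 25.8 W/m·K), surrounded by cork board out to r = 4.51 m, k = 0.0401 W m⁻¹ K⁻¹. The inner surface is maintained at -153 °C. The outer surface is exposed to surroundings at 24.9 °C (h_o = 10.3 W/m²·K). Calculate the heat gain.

Q = 4.35 kW

Series thermal resistances, inner to outer:
  R_titanium = (1/4.09 − 1/4.13)/(4πk) = 0.002368/(4π·25.8) = 7.304×10^-6 K/W
  R_cork board = (1/4.13 − 1/4.51)/(4πk) = 0.02040/(4π·0.0401) = 0.04049 K/W
  R_conv,out = 1/(4πr²h) = 1/(4π·4.51²·10.3) = 3.798×10^-4 K/W
ΣR = 7.304×10^-6 + 0.04049 + 3.798×10^-4 = 0.04088 K/W
Q = ΔT/ΣR = (-153 °C − 24.9 °C)/0.04088 = -4350 W
(Negative Q ⇒ heat flows inward; heat gain = 4350 W.)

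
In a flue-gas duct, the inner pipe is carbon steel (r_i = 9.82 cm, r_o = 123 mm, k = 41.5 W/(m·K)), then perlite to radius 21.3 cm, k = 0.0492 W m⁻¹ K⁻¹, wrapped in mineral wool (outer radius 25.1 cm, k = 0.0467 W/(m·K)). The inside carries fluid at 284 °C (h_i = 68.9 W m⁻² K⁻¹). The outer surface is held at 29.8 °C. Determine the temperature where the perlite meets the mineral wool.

Treat each layer as a resistance in series:
  R'_conv,in = 1/(2πr h) = 1/(2π·0.0982·68.9) = 0.02352 m·K/W
  R'_carbon steel = ln(0.123/0.0982)/(2πk) = 0.2252/(2π·41.5) = 8.636×10^-4 m·K/W
  R'_perlite = ln(0.213/0.123)/(2πk) = 0.5491/(2π·0.0492) = 1.776 m·K/W
  R'_mineral wool = ln(0.251/0.213)/(2πk) = 0.1642/(2π·0.0467) = 0.5595 m·K/W
ΣR = 0.02352 + 8.636×10^-4 + 1.776 + 0.5595 = 2.360 m·K/W
Q' = ΔT/ΣR = (284 °C − 29.8 °C)/2.360 = 107.7 W/m
From the inner boundary to the perlite/mineral wool interface, ΣR_partial = 1.800 m·K/W.
T_interface = T_in − Q'·ΣR_partial = 284 °C − (107.7)(1.800) = 90.1 °C

T = 90.1 °C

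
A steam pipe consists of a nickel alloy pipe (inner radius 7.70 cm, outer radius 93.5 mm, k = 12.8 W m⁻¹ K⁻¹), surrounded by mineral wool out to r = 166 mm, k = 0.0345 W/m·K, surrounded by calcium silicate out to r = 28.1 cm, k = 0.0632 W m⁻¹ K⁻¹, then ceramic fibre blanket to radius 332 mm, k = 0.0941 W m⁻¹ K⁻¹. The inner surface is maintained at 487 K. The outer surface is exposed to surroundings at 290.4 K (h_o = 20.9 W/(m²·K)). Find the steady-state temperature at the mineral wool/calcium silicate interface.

Series thermal resistances, inner to outer:
  R'_nickel alloy = ln(0.0935/0.0770)/(2πk) = 0.1942/(2π·12.8) = 0.002414 m·K/W
  R'_mineral wool = ln(0.166/0.0935)/(2πk) = 0.5740/(2π·0.0345) = 2.648 m·K/W
  R'_calcium silicate = ln(0.281/0.166)/(2πk) = 0.5264/(2π·0.0632) = 1.326 m·K/W
  R'_ceramic fibre blanket = ln(0.332/0.281)/(2πk) = 0.1668/(2π·0.0941) = 0.2821 m·K/W
  R'_conv,out = 1/(2πr h) = 1/(2π·0.332·20.9) = 0.02294 m·K/W
ΣR = 0.002414 + 2.648 + 1.326 + 0.2821 + 0.02294 = 4.281 m·K/W
Q' = ΔT/ΣR = (487 K − 290.4 K)/4.281 = 45.92 W/m
From the inner boundary to the mineral wool/calcium silicate interface, ΣR_partial = 2.650 m·K/W.
T_interface = T_in − Q'·ΣR_partial = 487 K − (45.92)(2.650) = 365.3 K

T = 365.3 K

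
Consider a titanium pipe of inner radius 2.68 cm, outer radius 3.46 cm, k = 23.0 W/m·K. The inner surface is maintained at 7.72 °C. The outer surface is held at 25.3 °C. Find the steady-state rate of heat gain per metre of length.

Q' = 9.95 kW/m

Q' = 2πk·ΔT/ln(r₂/r₁) = 2π × 23.0 × 17.58 / ln(0.0346/0.0268) = 9950 W/m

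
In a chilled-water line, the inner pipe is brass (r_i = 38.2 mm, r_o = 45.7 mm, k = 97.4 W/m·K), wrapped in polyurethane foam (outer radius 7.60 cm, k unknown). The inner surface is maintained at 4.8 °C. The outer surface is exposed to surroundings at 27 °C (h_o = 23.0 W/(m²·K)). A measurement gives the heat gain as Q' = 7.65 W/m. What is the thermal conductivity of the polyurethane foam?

k = 0.0288 W/m·K

ΣR = ΔT/Q' = |4.8 − 27|/7.65 = 2.902 m·K/W
Known resistances:
  R'_brass = ln(0.0457/0.0382)/(2πk) = 0.1793/(2π·97.4) = 2.929×10^-4 m·K/W
  R'_conv,out = 1/(2πr h) = 1/(2π·0.0760·23.0) = 0.09105 m·K/W
R_polyurethane foam = ΣR − ΣR_known = 2.902 − 0.09134 = 2.811 m·K/W
ln(r₂/r₁)/(2πk) = 2.811 ⇒ k = 0.5086/(2π·2.811) = 0.0288 W/m·K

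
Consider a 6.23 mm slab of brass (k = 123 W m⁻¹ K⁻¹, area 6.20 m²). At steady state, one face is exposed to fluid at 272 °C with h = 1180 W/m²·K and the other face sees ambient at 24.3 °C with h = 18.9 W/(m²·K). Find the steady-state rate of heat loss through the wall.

Resistance network (inner→outer):
  R_conv,in = 1/(hA) = 1/(1180·6.20) = 1.367×10^-4 K/W
  R_brass = L/(kA) = 0.00623/(123·6.20) = 8.169×10^-6 K/W
  R_conv,out = 1/(hA) = 1/(18.9·6.20) = 0.008534 K/W
ΣR = 1.367×10^-4 + 8.169×10^-6 + 0.008534 = 0.008679 K/W
Q = ΔT/ΣR = (272 °C − 24.3 °C)/0.008679 = 28500 W

Q = 28500 W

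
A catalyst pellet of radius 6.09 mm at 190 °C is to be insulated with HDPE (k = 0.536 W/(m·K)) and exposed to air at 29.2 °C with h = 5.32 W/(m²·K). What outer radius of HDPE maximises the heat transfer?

r_cr = 20.2 cm

For a sphere, r_cr = 2k_ins/h = 2·0.536/5.32 = 0.202 m = 20.2 cm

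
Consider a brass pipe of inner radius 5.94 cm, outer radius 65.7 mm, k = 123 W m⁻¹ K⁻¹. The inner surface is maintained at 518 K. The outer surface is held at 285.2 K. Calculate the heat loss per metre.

Q' = 2πk·ΔT/ln(r₂/r₁) = 2π × 123 × 232.8 / ln(0.0657/0.0594) = 1.78×10^6 W/m

Q' = 1780 kW/m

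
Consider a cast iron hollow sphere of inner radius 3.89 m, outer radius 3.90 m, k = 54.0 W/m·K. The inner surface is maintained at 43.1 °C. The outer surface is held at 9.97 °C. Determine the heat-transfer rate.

Q = 4πk·ΔT/(1/r₁ − 1/r₂) = 4π × 54.0 × 33.13 / (1/3.89 − 1/3.90) = 3.41×10^7 W

Q = 3.41×10^7 W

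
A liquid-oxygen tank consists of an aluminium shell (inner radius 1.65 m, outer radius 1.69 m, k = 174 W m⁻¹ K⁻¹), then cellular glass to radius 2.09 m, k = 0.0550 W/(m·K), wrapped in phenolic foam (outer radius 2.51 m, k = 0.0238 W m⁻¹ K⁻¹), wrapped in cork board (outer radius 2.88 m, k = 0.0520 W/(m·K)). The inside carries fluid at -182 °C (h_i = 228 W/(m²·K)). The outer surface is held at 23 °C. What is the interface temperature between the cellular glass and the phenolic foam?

Resistance network (inner→outer):
  R_conv,in = 1/(4πr²h) = 1/(4π·1.65²·228) = 1.282×10^-4 K/W
  R_aluminium = (1/1.65 − 1/1.69)/(4πk) = 0.01434/(4π·174) = 6.560×10^-6 K/W
  R_cellular glass = (1/1.69 − 1/2.09)/(4πk) = 0.1132/(4π·0.0550) = 0.1639 K/W
  R_phenolic foam = (1/2.09 − 1/2.51)/(4πk) = 0.08006/(4π·0.0238) = 0.2677 K/W
  R_cork board = (1/2.51 − 1/2.88)/(4πk) = 0.05118/(4π·0.0520) = 0.07833 K/W
ΣR = 1.282×10^-4 + 6.560×10^-6 + 0.1639 + 0.2677 + 0.07833 = 0.5101 K/W
Q = ΔT/ΣR = (-182 °C − 23 °C)/0.5101 = -401.9 W
From the inner boundary to the cellular glass/phenolic foam interface, ΣR_partial = 0.1640 K/W.
T_interface = T_in − Q·ΣR_partial = -182 °C − (-401.9)(0.1640) = -116 °C

T = -116 °C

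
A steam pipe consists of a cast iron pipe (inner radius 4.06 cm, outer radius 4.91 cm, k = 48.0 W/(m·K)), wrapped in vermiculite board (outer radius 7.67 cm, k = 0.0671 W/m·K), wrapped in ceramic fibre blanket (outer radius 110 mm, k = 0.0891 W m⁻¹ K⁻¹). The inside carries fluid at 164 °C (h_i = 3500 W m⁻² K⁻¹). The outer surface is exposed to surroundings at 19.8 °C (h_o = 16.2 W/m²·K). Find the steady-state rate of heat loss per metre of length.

Treat each layer as a resistance in series:
  R'_conv,in = 1/(2πr h) = 1/(2π·0.0406·3500) = 0.001120 m·K/W
  R'_cast iron = ln(0.0491/0.0406)/(2πk) = 0.1901/(2π·48.0) = 6.303×10^-4 m·K/W
  R'_vermiculite board = ln(0.0767/0.0491)/(2πk) = 0.4460/(2π·0.0671) = 1.058 m·K/W
  R'_ceramic fibre blanket = ln(0.110/0.0767)/(2πk) = 0.3606/(2π·0.0891) = 0.6441 m·K/W
  R'_conv,out = 1/(2πr h) = 1/(2π·0.110·16.2) = 0.08931 m·K/W
ΣR = 0.001120 + 6.303×10^-4 + 1.058 + 0.6441 + 0.08931 = 1.793 m·K/W
Q' = ΔT/ΣR = (164 °C − 19.8 °C)/1.793 = 80.4 W/m

Q' = 80.4 W/m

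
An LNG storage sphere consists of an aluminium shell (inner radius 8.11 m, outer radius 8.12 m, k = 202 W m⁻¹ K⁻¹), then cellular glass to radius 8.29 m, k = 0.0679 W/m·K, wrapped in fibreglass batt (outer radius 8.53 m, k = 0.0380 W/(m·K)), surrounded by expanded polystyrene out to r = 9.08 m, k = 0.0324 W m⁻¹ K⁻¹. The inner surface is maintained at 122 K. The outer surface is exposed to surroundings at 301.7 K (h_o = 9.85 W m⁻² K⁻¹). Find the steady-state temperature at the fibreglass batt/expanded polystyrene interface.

Resistance network (inner→outer):
  R_aluminium = (1/8.11 − 1/8.12)/(4πk) = 1.519×10^-4/(4π·202) = 5.982×10^-8 K/W
  R_cellular glass = (1/8.12 − 1/8.29)/(4πk) = 0.002525/(4π·0.0679) = 0.002960 K/W
  R_fibreglass batt = (1/8.29 − 1/8.53)/(4πk) = 0.003394/(4π·0.0380) = 0.007107 K/W
  R_expanded polystyrene = (1/8.53 − 1/9.08)/(4πk) = 0.007101/(4π·0.0324) = 0.01744 K/W
  R_conv,out = 1/(4πr²h) = 1/(4π·9.08²·9.85) = 9.799×10^-5 K/W
ΣR = 5.982×10^-8 + 0.002960 + 0.007107 + 0.01744 + 9.799×10^-5 = 0.02761 K/W
Q = ΔT/ΣR = (122 K − 301.7 K)/0.02761 = -6509 W
From the inner boundary to the fibreglass batt/expanded polystyrene interface, ΣR_partial = 0.01007 K/W.
T_interface = T_in − Q·ΣR_partial = 122 K − (-6509)(0.01007) = 187.5 K

T = 187.5 K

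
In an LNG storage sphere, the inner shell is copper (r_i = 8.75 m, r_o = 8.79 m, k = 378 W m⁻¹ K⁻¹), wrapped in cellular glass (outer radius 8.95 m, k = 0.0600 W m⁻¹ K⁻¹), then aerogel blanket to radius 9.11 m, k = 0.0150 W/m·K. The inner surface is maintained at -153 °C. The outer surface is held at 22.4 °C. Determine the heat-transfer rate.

Resistance network (inner→outer):
  R_copper = (1/8.75 − 1/8.79)/(4πk) = 5.201×10^-4/(4π·378) = 1.095×10^-7 K/W
  R_cellular glass = (1/8.79 − 1/8.95)/(4πk) = 0.002034/(4π·0.0600) = 0.002697 K/W
  R_aerogel blanket = (1/8.95 − 1/9.11)/(4πk) = 0.001962/(4π·0.0150) = 0.01041 K/W
ΣR = 1.095×10^-7 + 0.002697 + 0.01041 = 0.01311 K/W
Q = ΔT/ΣR = (-153 °C − 22.4 °C)/0.01311 = -13400 W
(Negative Q ⇒ heat flows inward; heat gain = 13400 W.)

Q = 13400 W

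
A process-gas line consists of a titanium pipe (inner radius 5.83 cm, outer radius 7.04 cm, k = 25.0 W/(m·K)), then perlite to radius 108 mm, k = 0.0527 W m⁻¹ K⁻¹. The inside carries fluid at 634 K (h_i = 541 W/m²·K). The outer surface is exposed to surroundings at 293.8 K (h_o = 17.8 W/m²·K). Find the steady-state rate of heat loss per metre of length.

Resistance network (inner→outer):
  R'_conv,in = 1/(2πr h) = 1/(2π·0.0583·541) = 0.005046 m·K/W
  R'_titanium = ln(0.0704/0.0583)/(2πk) = 0.1886/(2π·25.0) = 0.001201 m·K/W
  R'_perlite = ln(0.108/0.0704)/(2πk) = 0.4279/(2π·0.0527) = 1.292 m·K/W
  R'_conv,out = 1/(2πr h) = 1/(2π·0.108·17.8) = 0.08279 m·K/W
ΣR = 0.005046 + 0.001201 + 1.292 + 0.08279 = 1.381 m·K/W
Q' = ΔT/ΣR = (634 K − 293.8 K)/1.381 = 246 W/m

Q' = 246 W/m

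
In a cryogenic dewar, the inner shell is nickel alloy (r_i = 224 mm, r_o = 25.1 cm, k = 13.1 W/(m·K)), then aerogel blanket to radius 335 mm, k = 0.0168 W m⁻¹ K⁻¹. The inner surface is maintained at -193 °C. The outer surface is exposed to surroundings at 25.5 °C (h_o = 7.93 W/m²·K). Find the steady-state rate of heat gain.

Q = 45.3 W

Series thermal resistances, inner to outer:
  R_nickel alloy = (1/0.224 − 1/0.251)/(4πk) = 0.4802/(4π·13.1) = 0.002917 K/W
  R_aerogel blanket = (1/0.251 − 1/0.335)/(4πk) = 0.9990/(4π·0.0168) = 4.732 K/W
  R_conv,out = 1/(4πr²h) = 1/(4π·0.335²·7.93) = 0.08942 K/W
ΣR = 0.002917 + 4.732 + 0.08942 = 4.824 K/W
Q = ΔT/ΣR = (-193 °C − 25.5 °C)/4.824 = -45.3 W
(Negative Q ⇒ heat flows inward; heat gain = 45.3 W.)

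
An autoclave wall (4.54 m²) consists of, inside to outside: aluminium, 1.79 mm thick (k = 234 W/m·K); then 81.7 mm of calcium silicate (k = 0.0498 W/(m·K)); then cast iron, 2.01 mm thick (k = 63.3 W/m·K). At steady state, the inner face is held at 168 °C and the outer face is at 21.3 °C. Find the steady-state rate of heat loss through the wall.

Treat each layer as a resistance in series:
  R_aluminium = L/(kA) = 0.00179/(234·4.54) = 1.685×10^-6 K/W
  R_calcium silicate = L/(kA) = 0.0817/(0.0498·4.54) = 0.3614 K/W
  R_cast iron = L/(kA) = 0.00201/(63.3·4.54) = 6.994×10^-6 K/W
ΣR = 1.685×10^-6 + 0.3614 + 6.994×10^-6 = 0.3614 K/W
Q = ΔT/ΣR = (168 °C − 21.3 °C)/0.3614 = 406 W

Q = 406 W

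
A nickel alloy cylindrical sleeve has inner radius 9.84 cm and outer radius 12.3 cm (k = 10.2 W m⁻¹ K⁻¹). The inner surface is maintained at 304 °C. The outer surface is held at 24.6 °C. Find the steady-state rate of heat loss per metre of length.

Q' = 2πk·ΔT/ln(r₂/r₁) = 2π × 10.2 × 279.4 / ln(0.123/0.0984) = 80200 W/m

Q' = 80200 W/m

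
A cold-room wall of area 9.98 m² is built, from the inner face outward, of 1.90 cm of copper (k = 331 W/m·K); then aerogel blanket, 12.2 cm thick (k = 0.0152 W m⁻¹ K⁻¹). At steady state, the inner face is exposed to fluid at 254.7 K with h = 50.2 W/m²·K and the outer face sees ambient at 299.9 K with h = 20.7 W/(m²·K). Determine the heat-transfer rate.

Q = 55.7 W

Resistance network (inner→outer):
  R_conv,in = 1/(hA) = 1/(50.2·9.98) = 0.001996 K/W
  R_copper = L/(kA) = 0.0190/(331·9.98) = 5.752×10^-6 K/W
  R_aerogel blanket = L/(kA) = 0.122/(0.0152·9.98) = 0.8042 K/W
  R_conv,out = 1/(hA) = 1/(20.7·9.98) = 0.004841 K/W
ΣR = 0.001996 + 5.752×10^-6 + 0.8042 + 0.004841 = 0.8110 K/W
Q = ΔT/ΣR = (254.7 K − 299.9 K)/0.8110 = -55.7 W
(Negative Q ⇒ heat flows inward; heat gain = 55.7 W.)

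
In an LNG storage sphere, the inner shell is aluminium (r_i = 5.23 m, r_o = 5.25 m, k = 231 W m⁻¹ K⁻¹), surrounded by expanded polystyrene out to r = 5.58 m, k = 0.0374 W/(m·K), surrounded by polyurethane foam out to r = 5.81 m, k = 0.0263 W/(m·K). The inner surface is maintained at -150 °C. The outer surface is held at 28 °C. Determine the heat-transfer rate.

Q = 3.92 kW

Series thermal resistances, inner to outer:
  R_aluminium = (1/5.23 − 1/5.25)/(4πk) = 7.284×10^-4/(4π·231) = 2.509×10^-7 K/W
  R_expanded polystyrene = (1/5.25 − 1/5.58)/(4πk) = 0.01126/(4π·0.0374) = 0.02397 K/W
  R_polyurethane foam = (1/5.58 − 1/5.81)/(4πk) = 0.007094/(4π·0.0263) = 0.02147 K/W
ΣR = 2.509×10^-7 + 0.02397 + 0.02147 = 0.04544 K/W
Q = ΔT/ΣR = (-150 °C − 28 °C)/0.04544 = -3920 W
(Negative Q ⇒ heat flows inward; heat gain = 3920 W.)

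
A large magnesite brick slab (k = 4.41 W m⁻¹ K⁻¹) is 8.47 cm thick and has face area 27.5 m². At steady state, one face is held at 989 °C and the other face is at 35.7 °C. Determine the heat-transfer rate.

Q = kA·ΔT/L = 4.41 × 27.5 × |989 °C − 35.7 °C| / 0.0847 = 1.36×10^6 W

Q = 1360 kW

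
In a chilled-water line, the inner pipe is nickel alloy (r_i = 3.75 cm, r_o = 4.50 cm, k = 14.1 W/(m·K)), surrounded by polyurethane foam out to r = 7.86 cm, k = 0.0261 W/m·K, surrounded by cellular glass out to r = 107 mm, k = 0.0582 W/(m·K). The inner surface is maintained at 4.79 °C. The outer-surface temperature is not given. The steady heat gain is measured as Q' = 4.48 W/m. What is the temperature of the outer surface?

Sum the resistances:
  R'_nickel alloy = ln(0.0450/0.0375)/(2πk) = 0.1823/(2π·14.1) = 0.002058 m·K/W
  R'_polyurethane foam = ln(0.0786/0.0450)/(2πk) = 0.5577/(2π·0.0261) = 3.401 m·K/W
  R'_cellular glass = ln(0.107/0.0786)/(2πk) = 0.3085/(2π·0.0582) = 0.8435 m·K/W
ΣR = 4.246 m·K/W
ΔT = Q'·ΣR = 4.48 × 4.246 = 19.02 K
Heat flows inward, so T_out = T_in + ΔT = 4.79 + 19.02 = 23.8 °C

T_out = 23.8 °C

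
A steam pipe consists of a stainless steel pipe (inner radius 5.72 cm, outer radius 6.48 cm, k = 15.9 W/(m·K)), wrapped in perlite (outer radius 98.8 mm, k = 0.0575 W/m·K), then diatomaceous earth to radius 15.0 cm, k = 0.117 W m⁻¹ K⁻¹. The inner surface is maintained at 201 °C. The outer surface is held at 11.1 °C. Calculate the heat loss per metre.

Q' = 109 W/m

Resistance network (inner→outer):
  R'_stainless steel = ln(0.0648/0.0572)/(2πk) = 0.1248/(2π·15.9) = 0.001249 m·K/W
  R'_perlite = ln(0.0988/0.0648)/(2πk) = 0.4218/(2π·0.0575) = 1.167 m·K/W
  R'_diatomaceous earth = ln(0.150/0.0988)/(2πk) = 0.4175/(2π·0.117) = 0.5680 m·K/W
ΣR = 0.001249 + 1.167 + 0.5680 = 1.736 m·K/W
Q' = ΔT/ΣR = (201 °C − 11.1 °C)/1.736 = 109 W/m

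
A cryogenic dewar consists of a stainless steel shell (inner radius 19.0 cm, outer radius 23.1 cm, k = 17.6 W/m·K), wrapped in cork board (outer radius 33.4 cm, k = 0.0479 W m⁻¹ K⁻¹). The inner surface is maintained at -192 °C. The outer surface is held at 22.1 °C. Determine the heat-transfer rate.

Q = 96.4 W

Resistance network (inner→outer):
  R_stainless steel = (1/0.190 − 1/0.231)/(4πk) = 0.9342/(4π·17.6) = 0.004224 K/W
  R_cork board = (1/0.231 − 1/0.334)/(4πk) = 1.335/(4π·0.0479) = 2.218 K/W
ΣR = 0.004224 + 2.218 = 2.222 K/W
Q = ΔT/ΣR = (-192 °C − 22.1 °C)/2.222 = -96.4 W
(Negative Q ⇒ heat flows inward; heat gain = 96.4 W.)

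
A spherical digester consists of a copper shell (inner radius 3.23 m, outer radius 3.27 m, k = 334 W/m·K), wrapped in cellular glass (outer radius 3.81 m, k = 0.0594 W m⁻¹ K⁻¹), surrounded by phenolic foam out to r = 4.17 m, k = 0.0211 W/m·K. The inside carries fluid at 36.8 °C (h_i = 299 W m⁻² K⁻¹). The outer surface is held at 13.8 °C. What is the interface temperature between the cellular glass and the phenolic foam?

T = 27.5 °C

Treat each layer as a resistance in series:
  R_conv,in = 1/(4πr²h) = 1/(4π·3.23²·299) = 2.551×10^-5 K/W
  R_copper = (1/3.23 − 1/3.27)/(4πk) = 0.003787/(4π·334) = 9.023×10^-7 K/W
  R_cellular glass = (1/3.27 − 1/3.81)/(4πk) = 0.04334/(4π·0.0594) = 0.05807 K/W
  R_phenolic foam = (1/3.81 − 1/4.17)/(4πk) = 0.02266/(4π·0.0211) = 0.08546 K/W
ΣR = 2.551×10^-5 + 9.023×10^-7 + 0.05807 + 0.08546 = 0.1436 K/W
Q = ΔT/ΣR = (36.8 °C − 13.8 °C)/0.1436 = 160.2 W
From the inner boundary to the cellular glass/phenolic foam interface, ΣR_partial = 0.05810 K/W.
T_interface = T_in − Q·ΣR_partial = 36.8 °C − (160.2)(0.05810) = 27.5 °C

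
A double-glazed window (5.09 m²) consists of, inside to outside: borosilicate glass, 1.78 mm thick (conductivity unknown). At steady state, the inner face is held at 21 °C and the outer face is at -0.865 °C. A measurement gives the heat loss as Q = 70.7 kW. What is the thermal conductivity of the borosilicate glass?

ΣR = ΔT/Q = |21 − -0.865|/70700 = 3.093×10^-4 K/W
L/(kA) = 3.093×10^-4 ⇒ k = 0.00178/(3.093×10^-4·5.09) = 1.13 W/m·K

k = 1.13 W/m·K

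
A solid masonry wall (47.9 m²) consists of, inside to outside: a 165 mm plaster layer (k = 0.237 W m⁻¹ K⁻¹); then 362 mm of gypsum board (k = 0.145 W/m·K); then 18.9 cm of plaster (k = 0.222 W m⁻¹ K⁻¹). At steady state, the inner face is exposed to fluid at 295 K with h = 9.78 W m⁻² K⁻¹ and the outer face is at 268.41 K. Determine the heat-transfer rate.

Resistance network (inner→outer):
  R_conv,in = 1/(hA) = 1/(9.78·47.9) = 0.002135 K/W
  R_plaster = L/(kA) = 0.165/(0.237·47.9) = 0.01453 K/W
  R_gypsum board = L/(kA) = 0.362/(0.145·47.9) = 0.05212 K/W
  R_plaster = L/(kA) = 0.189/(0.222·47.9) = 0.01777 K/W
ΣR = 0.002135 + 0.01453 + 0.05212 + 0.01777 = 0.08656 K/W
Q = ΔT/ΣR = (295 K − 268.41 K)/0.08656 = 307 W

Q = 307 W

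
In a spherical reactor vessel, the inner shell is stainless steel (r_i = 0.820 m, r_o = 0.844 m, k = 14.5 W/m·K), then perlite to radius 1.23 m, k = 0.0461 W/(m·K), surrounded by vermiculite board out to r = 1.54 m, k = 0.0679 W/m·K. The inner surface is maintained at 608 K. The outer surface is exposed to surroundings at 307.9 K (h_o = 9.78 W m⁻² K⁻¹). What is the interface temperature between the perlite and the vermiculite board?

Series thermal resistances, inner to outer:
  R_stainless steel = (1/0.820 − 1/0.844)/(4πk) = 0.03468/(4π·14.5) = 1.903×10^-4 K/W
  R_perlite = (1/0.844 − 1/1.23)/(4πk) = 0.3718/(4π·0.0461) = 0.6418 K/W
  R_vermiculite board = (1/1.23 − 1/1.54)/(4πk) = 0.1637/(4π·0.0679) = 0.1918 K/W
  R_conv,out = 1/(4πr²h) = 1/(4π·1.54²·9.78) = 0.003431 K/W
ΣR = 1.903×10^-4 + 0.6418 + 0.1918 + 0.003431 = 0.8372 K/W
Q = ΔT/ΣR = (608 K − 307.9 K)/0.8372 = 358.5 W
From the inner boundary to the perlite/vermiculite board interface, ΣR_partial = 0.6420 K/W.
T_interface = T_in − Q·ΣR_partial = 608 K − (358.5)(0.6420) = 378 K

T = 378 K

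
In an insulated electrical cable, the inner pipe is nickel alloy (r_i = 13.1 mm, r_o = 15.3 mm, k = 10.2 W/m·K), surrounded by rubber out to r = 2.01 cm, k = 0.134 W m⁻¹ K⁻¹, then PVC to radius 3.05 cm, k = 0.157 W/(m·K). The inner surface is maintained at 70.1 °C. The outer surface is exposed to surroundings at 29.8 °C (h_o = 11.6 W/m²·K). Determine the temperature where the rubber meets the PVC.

Resistance network (inner→outer):
  R'_nickel alloy = ln(0.0153/0.0131)/(2πk) = 0.1552/(2π·10.2) = 0.002422 m·K/W
  R'_rubber = ln(0.0201/0.0153)/(2πk) = 0.2729/(2π·0.134) = 0.3241 m·K/W
  R'_PVC = ln(0.0305/0.0201)/(2πk) = 0.4170/(2π·0.157) = 0.4227 m·K/W
  R'_conv,out = 1/(2πr h) = 1/(2π·0.0305·11.6) = 0.4498 m·K/W
ΣR = 0.002422 + 0.3241 + 0.4227 + 0.4498 = 1.199 m·K/W
Q' = ΔT/ΣR = (70.1 °C − 29.8 °C)/1.199 = 33.61 W/m
From the inner boundary to the rubber/PVC interface, ΣR_partial = 0.3265 m·K/W.
T_interface = T_in − Q'·ΣR_partial = 70.1 °C − (33.61)(0.3265) = 59.1 °C

T = 59.1 °C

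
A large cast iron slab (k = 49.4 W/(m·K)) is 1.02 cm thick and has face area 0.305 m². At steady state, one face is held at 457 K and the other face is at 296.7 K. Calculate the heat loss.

Q = kA·ΔT/L = 49.4 × 0.305 × |457 K − 296.7 K| / 0.0102 = 2.37×10^5 W

Q = 2.37×10^5 W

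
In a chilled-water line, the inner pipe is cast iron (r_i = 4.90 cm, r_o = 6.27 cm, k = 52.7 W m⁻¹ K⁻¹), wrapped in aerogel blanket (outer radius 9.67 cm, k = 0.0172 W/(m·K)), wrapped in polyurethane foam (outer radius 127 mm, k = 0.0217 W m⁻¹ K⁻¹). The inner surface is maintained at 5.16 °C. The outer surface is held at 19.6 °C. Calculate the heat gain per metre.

Q' = 2.40 W/m

Treat each layer as a resistance in series:
  R'_cast iron = ln(0.0627/0.0490)/(2πk) = 0.2465/(2π·52.7) = 7.446×10^-4 m·K/W
  R'_aerogel blanket = ln(0.0967/0.0627)/(2πk) = 0.4333/(2π·0.0172) = 4.009 m·K/W
  R'_polyurethane foam = ln(0.127/0.0967)/(2πk) = 0.2726/(2π·0.0217) = 1.999 m·K/W
ΣR = 7.446×10^-4 + 4.009 + 1.999 = 6.009 m·K/W
Q' = ΔT/ΣR = (5.16 °C − 19.6 °C)/6.009 = -2.40 W/m
(Negative Q' ⇒ heat flows inward; heat gain = 2.40 W/m.)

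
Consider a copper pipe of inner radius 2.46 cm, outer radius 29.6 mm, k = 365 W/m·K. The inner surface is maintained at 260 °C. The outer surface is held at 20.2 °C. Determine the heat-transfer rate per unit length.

Q' = 2πk·ΔT/ln(r₂/r₁) = 2π × 365 × 239.8 / ln(0.0296/0.0246) = 2.97×10^6 W/m

Q' = 2970 kW/m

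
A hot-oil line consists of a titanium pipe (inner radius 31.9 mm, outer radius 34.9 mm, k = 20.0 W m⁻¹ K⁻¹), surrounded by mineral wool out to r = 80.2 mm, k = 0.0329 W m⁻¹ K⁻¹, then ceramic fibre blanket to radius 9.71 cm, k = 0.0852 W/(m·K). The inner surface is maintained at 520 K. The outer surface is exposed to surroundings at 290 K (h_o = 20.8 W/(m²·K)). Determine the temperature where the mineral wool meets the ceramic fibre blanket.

Series thermal resistances, inner to outer:
  R'_titanium = ln(0.0349/0.0319)/(2πk) = 0.08988/(2π·20.0) = 7.152×10^-4 m·K/W
  R'_mineral wool = ln(0.0802/0.0349)/(2πk) = 0.8320/(2π·0.0329) = 4.025 m·K/W
  R'_ceramic fibre blanket = ln(0.0971/0.0802)/(2πk) = 0.1912/(2π·0.0852) = 0.3572 m·K/W
  R'_conv,out = 1/(2πr h) = 1/(2π·0.0971·20.8) = 0.07880 m·K/W
ΣR = 7.152×10^-4 + 4.025 + 0.3572 + 0.07880 = 4.462 m·K/W
Q' = ΔT/ΣR = (520 K − 290 K)/4.462 = 51.55 W/m
From the inner boundary to the mineral wool/ceramic fibre blanket interface, ΣR_partial = 4.026 m·K/W.
T_interface = T_in − Q'·ΣR_partial = 520 K − (51.55)(4.026) = 312.5 K

T = 312.5 K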